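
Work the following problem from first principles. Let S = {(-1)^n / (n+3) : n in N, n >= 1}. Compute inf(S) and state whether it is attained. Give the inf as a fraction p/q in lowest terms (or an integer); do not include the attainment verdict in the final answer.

Analysis:
- Values: -1/4, 1/5, -1/6, 1/7, -1/8, ...
- Positive terms (even n): 1/(2+3), 1/(4+3), ... decreasing -> max = 1/5 (n=2).
- Negative terms (odd n): -1/(1+3), -1/(3+3), ... increasing -> min = -1/4 (n=1).
- So sup = 1/5 (attained at n=2); inf = -1/4 (attained at n=1).
Conclusion: inf(S) = -1/4, attained in S.

-1/4


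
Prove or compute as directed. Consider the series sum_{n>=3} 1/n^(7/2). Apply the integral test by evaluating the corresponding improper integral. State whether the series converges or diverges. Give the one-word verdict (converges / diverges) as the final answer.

Let f(x) = x^(-7/2). Then f is positive, continuous, and decreasing on [3, infinity), so the integral test applies.
Compute the improper integral int_{3}^infinity f(x) dx:
  antiderivative F(x) = -2/(5*x^(5/2)).
  As x -> infinity, F(x) -> 0 (since p = 7/2 > 1).
  So int = F(infinity) - F(3) = 0 - (-2*sqrt(3)/135) = 2*sqrt(3)/135.
  Finite, so by the integral test, the series converges.

converges


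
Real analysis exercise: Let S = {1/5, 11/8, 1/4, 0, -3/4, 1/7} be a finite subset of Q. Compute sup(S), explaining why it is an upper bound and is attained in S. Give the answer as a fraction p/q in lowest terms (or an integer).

S is finite, so sup(S) = max(S).
Sorted decreasing:
11/8, 1/4, 1/5, 1/7, 0, -3/4
The extremum is 11/8.
For every x in S, x <= 11/8. And 11/8 is in S, so it is attained.
Therefore sup(S) = 11/8.

11/8


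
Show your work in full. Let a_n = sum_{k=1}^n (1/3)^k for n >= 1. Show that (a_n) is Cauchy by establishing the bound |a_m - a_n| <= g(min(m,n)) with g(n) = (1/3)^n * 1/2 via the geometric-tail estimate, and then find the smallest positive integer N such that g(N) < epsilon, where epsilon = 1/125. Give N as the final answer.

For m > n >= 1: |a_m - a_n| = sum_{k=n+1}^m (1/3)^k < sum_{k=n+1}^infinity (1/3)^k = (1/3)^(n+1) / (1 - 1/3) = (1/3)^n * (1/3) * (3/2) = (1/3)^n * 1/2.
So g(n) = (1/3)^n / 2. Since g(n) -> 0, (a_n) is Cauchy.
Now solve g(N) < 1/125: (1/3)^N / 2 < 1/125 <=> 3^N > 1 / (2 * 1/125) = 125/2.
Check powers of 3: 3^3 = 27 <= 125/2, 3^4 = 81 > 125/2.
So the smallest such N is 4. Check: g(4) = 1/(2 * 81) = 1/162 < 1/125.

4


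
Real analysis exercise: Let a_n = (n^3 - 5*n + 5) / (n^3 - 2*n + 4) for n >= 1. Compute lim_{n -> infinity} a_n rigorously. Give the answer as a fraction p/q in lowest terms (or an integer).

Divide numerator and denominator by n^3, the highest power:
numerator / n^3 = 1 - 5/n^2 + 5/n^3
denominator / n^3 = 1 - 2/n^2 + 4/n^3
As n -> infinity, all terms of the form c/n^k (k >= 1) tend to 0.
So numerator / n^3 -> 1 and denominator / n^3 -> 1.
Therefore lim a_n = 1.

1


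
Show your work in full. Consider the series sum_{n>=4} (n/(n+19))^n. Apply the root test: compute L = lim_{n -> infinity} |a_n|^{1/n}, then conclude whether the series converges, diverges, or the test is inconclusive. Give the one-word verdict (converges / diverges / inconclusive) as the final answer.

Let a_n denote the general term. Form |a_n|^(1/n) and simplify:
|a_n|^(1/n) = n/(n + 19)
Take the limit as n -> infinity: L = 1.
Since L = 1, the root test is inconclusive. (In fact a_n = (n/(n+19))^n -> e^(-19) != 0, so the nth-term test shows divergence; but the root test itself gives no conclusion.)

inconclusive


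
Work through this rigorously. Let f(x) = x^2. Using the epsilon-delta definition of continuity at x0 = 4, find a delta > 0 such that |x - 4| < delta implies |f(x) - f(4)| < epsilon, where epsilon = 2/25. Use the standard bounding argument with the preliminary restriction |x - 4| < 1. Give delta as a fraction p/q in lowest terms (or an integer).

Factor: |x^2 - (4)^2| = |x - 4| * |x + 4|.
Impose |x - 4| < 1 first. Then |x + 4| = |(x - 4) + 2*(4)| <= |x - 4| + 2*|4| < 1 + 8 = 9.
So |x^2 - (4)^2| < delta * 9.
We need delta * 9 <= 2/25, i.e. delta <= 2/25/9 = 2/225.
Since 2/225 < 1, this is tighter than 1; take delta = 2/225.
So delta = 2/225 works.

2/225


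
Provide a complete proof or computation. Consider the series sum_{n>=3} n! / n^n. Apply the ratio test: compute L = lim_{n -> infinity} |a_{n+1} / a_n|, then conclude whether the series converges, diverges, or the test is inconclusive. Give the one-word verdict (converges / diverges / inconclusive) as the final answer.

Let a_n denote the general term. Form the ratio a_{n+1}/a_n and simplify:
a_{n+1}/a_n = (n/(n + 1))^n
Take the limit as n -> infinity: L = exp(-1).
Since L = exp(-1) < 1, the ratio test implies the series converges.

converges


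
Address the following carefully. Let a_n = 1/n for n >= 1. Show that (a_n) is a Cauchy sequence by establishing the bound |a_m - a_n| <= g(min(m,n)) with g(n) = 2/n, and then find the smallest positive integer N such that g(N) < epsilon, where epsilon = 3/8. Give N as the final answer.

For any m, n >= 1, by the triangle inequality:
|a_m - a_n| = |1/m - 1/n| <= 1/m + 1/n <= 2/min(m,n).
So g(n) = 2/n bounds the Cauchy difference. Since g(n) -> 0, (a_n) is Cauchy.
Now solve g(N) < 3/8: 2/N < 3/8 <=> N > 2 / (3/8) = 16/3.
The smallest integer strictly greater than 16/3 is N = 6.
Check: g(6) = 2/6 = 1/3 < 3/8; g(5) = 2/5 >= 3/8. So N = 6.

6


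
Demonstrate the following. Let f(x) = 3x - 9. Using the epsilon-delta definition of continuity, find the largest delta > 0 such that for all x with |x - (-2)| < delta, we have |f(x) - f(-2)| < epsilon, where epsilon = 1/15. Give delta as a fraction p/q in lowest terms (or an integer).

We compute f(-2) = 3*(-2) - 9 = -15.
|f(x) - f(-2)| = |3x - 9 - (-15)| = |3(x - (-2))| = 3|x - (-2)|.
We need 3|x - (-2)| < 1/15, i.e. |x - (-2)| < 1/15 / 3 = 1/45.
So any delta <= 1/45 works. Conversely, if delta > 1/45, then x = -2 + 1/45 satisfies |x - (-2)| = 1/45 < delta but |f(x) - f(-2)| = 3 * 1/45 = 1/15, which is not < 1/15; so no larger delta works.
Hence the largest such delta is 1/45.

1/45


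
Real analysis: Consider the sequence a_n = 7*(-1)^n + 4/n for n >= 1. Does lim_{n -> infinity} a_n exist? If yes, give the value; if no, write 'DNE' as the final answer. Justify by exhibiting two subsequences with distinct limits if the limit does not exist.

Examine the behaviour of a_n along subsequences.
a_{2k} = 7 + 4/(2k) -> 7. a_{2k+1} = -7 + 4/(2k+1) -> -7.
Since these two subsequential limits are 7 and -7, distinct, the full sequence cannot converge (a convergent sequence has all subsequences tending to the same limit). So lim a_n does not exist.

DNE


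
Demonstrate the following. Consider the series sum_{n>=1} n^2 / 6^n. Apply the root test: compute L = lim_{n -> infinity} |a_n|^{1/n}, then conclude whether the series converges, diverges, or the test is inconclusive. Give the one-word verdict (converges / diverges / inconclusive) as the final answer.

Let a_n denote the general term. Form |a_n|^(1/n) and simplify:
|a_n|^(1/n) = n^(2/n)/6
Take the limit as n -> infinity: L = 1/6.
Since L = 1/6 < 1, the root test implies convergence.

converges


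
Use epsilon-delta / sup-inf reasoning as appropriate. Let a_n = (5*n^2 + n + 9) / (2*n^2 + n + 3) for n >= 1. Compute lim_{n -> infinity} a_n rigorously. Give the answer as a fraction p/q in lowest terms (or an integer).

Divide numerator and denominator by n^2, the highest power:
numerator / n^2 = 5 + 1/n + 9/n^2
denominator / n^2 = 2 + 1/n + 3/n^2
As n -> infinity, all terms of the form c/n^k (k >= 1) tend to 0.
So numerator / n^2 -> 5 and denominator / n^2 -> 2.
Therefore lim a_n = 5/2.

5/2


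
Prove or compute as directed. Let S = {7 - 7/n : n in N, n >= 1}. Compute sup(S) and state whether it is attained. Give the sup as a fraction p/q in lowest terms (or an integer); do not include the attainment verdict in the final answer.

Analysis:
- Values: 0, 7/2, 14/3, 21/4, ... strictly increasing.
- Minimum is 0 (n=1); inf = 0 (attained).
- 7 - 7/n -> 7 from below; sup = 7, not attained.
Conclusion: sup(S) = 7, not attained in S.

7


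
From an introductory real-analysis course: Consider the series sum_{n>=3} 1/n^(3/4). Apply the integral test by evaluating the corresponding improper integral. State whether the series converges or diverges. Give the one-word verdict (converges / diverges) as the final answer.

Let f(x) = x^(-3/4). Then f is positive, continuous, and decreasing on [3, infinity), so the integral test applies.
Compute the improper integral int_{3}^infinity f(x) dx:
  antiderivative F(x) = 4*x^(1/4).
  As x -> infinity, F(x) -> infinity (since p = 3/4 < 1).
  So the integral diverges. By the integral test, the series diverges.

diverges


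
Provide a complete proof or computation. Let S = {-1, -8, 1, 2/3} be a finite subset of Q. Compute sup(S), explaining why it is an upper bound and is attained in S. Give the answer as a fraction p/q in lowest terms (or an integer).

S is finite, so sup(S) = max(S).
Sorted decreasing:
1, 2/3, -1, -8
The extremum is 1.
For every x in S, x <= 1. And 1 is in S, so it is attained.
Therefore sup(S) = 1.

1


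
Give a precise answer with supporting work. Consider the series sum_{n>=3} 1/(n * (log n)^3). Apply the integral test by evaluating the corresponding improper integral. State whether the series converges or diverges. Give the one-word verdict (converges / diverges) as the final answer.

Let f(x) = 1/(x*log(x)^3). Then f is positive, continuous, and decreasing on [3, infinity), so the integral test applies.
Compute the improper integral int_{3}^infinity f(x) dx:
  antiderivative F(x) = -1/(2*log(x)^2).
  F(x) -> 0 as x -> infinity.  int = 0 - F(3) = 1/(2*log(3)^2) < infinity. By the integral test, the series converges.

converges


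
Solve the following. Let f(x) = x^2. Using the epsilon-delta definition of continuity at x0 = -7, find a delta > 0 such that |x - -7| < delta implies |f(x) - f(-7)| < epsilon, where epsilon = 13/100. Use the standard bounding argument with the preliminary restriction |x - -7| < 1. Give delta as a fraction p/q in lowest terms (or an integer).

Factor: |x^2 - (-7)^2| = |x - -7| * |x + -7|.
Impose |x - -7| < 1 first. Then |x + -7| = |(x - -7) + 2*(-7)| <= |x - -7| + 2*|-7| < 1 + 14 = 15.
So |x^2 - (-7)^2| < delta * 15.
We need delta * 15 <= 13/100, i.e. delta <= 13/100/15 = 13/1500.
Since 13/1500 < 1, this is tighter than 1; take delta = 13/1500.
So delta = 13/1500 works.

13/1500


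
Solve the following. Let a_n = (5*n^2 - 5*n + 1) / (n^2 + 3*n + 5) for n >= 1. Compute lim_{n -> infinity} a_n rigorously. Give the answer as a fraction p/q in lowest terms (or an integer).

Divide numerator and denominator by n^2, the highest power:
numerator / n^2 = 5 - 5/n + n^(-2)
denominator / n^2 = 1 + 3/n + 5/n^2
As n -> infinity, all terms of the form c/n^k (k >= 1) tend to 0.
So numerator / n^2 -> 5 and denominator / n^2 -> 1.
Therefore lim a_n = 5.

5


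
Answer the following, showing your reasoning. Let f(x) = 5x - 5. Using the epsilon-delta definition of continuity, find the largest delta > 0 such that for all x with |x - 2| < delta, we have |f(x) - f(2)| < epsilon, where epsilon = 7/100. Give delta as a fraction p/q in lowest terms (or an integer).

We compute f(2) = 5*(2) - 5 = 5.
|f(x) - f(2)| = |5x - 5 - (5)| = |5(x - 2)| = 5|x - 2|.
We need 5|x - 2| < 7/100, i.e. |x - 2| < 7/100 / 5 = 7/500.
So any delta <= 7/500 works. Conversely, if delta > 7/500, then x = 2 + 7/500 satisfies |x - 2| = 7/500 < delta but |f(x) - f(2)| = 5 * 7/500 = 7/100, which is not < 7/100; so no larger delta works.
Hence the largest such delta is 7/500.

7/500


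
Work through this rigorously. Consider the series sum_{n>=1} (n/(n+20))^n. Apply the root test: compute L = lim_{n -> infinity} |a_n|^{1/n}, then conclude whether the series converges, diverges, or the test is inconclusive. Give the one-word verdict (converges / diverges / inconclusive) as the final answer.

Let a_n denote the general term. Form |a_n|^(1/n) and simplify:
|a_n|^(1/n) = n/(n + 20)
Take the limit as n -> infinity: L = 1.
Since L = 1, the root test is inconclusive. (In fact a_n = (n/(n+20))^n -> e^(-20) != 0, so the nth-term test shows divergence; but the root test itself gives no conclusion.)

inconclusive


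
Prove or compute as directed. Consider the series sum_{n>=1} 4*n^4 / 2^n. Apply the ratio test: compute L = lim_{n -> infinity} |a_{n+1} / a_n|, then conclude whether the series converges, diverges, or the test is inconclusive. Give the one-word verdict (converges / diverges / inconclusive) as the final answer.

Let a_n denote the general term. Form the ratio a_{n+1}/a_n and simplify:
a_{n+1}/a_n = (n + 1)^4/(2*n^4)
Take the limit as n -> infinity: L = 1/2.
Since L = 1/2 < 1, the ratio test implies the series converges.

converges


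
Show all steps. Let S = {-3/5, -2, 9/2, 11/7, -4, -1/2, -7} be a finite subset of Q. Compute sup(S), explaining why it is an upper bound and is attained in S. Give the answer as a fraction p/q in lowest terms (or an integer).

S is finite, so sup(S) = max(S).
Sorted decreasing:
9/2, 11/7, -1/2, -3/5, -2, -4, -7
The extremum is 9/2.
For every x in S, x <= 9/2. And 9/2 is in S, so it is attained.
Therefore sup(S) = 9/2.

9/2


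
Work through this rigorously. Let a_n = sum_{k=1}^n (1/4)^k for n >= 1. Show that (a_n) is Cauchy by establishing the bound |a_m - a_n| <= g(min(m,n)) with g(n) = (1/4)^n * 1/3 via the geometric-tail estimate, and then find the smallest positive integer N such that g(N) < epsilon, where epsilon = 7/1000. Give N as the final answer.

For m > n >= 1: |a_m - a_n| = sum_{k=n+1}^m (1/4)^k < sum_{k=n+1}^infinity (1/4)^k = (1/4)^(n+1) / (1 - 1/4) = (1/4)^n * (1/4) * (4/3) = (1/4)^n * 1/3.
So g(n) = (1/4)^n / 3. Since g(n) -> 0, (a_n) is Cauchy.
Now solve g(N) < 7/1000: (1/4)^N / 3 < 7/1000 <=> 4^N > 1 / (3 * 7/1000) = 1000/21.
Check powers of 4: 4^2 = 16 <= 1000/21, 4^3 = 64 > 1000/21.
So the smallest such N is 3. Check: g(3) = 1/(3 * 64) = 1/192 < 7/1000.

3


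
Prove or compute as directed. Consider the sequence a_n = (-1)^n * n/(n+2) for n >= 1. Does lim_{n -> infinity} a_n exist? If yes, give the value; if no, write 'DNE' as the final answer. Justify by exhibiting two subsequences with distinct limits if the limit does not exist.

Examine the behaviour of a_n along subsequences.
a_{2k} = 2k/(2k+2) -> 1. a_{2k+1} = -(2k+1)/(2k+3) -> -1.
Since these two subsequential limits are 1 and -1, distinct, the full sequence cannot converge (a convergent sequence has all subsequences tending to the same limit). So lim a_n does not exist.

DNE


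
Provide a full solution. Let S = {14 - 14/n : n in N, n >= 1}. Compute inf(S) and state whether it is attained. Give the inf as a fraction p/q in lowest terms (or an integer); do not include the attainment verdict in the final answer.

Analysis:
- Values: 0, 7, 28/3, 21/2, ... strictly increasing.
- Minimum is 0 (n=1); inf = 0 (attained).
- 14 - 14/n -> 14 from below; sup = 14, not attained.
Conclusion: inf(S) = 0, attained in S.

0


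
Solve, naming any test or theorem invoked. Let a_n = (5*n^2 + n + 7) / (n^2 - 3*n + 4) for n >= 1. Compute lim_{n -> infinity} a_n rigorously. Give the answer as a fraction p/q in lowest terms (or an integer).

Divide numerator and denominator by n^2, the highest power:
numerator / n^2 = 5 + 1/n + 7/n^2
denominator / n^2 = 1 - 3/n + 4/n^2
As n -> infinity, all terms of the form c/n^k (k >= 1) tend to 0.
So numerator / n^2 -> 5 and denominator / n^2 -> 1.
Therefore lim a_n = 5.

5


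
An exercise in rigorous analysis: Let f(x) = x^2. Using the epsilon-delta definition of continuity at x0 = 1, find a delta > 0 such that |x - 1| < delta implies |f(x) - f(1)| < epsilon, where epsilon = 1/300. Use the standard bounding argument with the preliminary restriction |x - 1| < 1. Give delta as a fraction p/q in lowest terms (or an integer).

Factor: |x^2 - (1)^2| = |x - 1| * |x + 1|.
Impose |x - 1| < 1 first. Then |x + 1| = |(x - 1) + 2*(1)| <= |x - 1| + 2*|1| < 1 + 2 = 3.
So |x^2 - (1)^2| < delta * 3.
We need delta * 3 <= 1/300, i.e. delta <= 1/300/3 = 1/900.
Since 1/900 < 1, this is tighter than 1; take delta = 1/900.
So delta = 1/900 works.

1/900


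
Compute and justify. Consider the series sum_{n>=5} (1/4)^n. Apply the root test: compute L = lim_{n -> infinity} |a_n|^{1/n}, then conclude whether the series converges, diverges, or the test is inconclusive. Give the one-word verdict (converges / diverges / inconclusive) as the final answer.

Let a_n denote the general term. Form |a_n|^(1/n) and simplify:
|a_n|^(1/n) = 1/4
Take the limit as n -> infinity: L = 1/4.
Since L = 1/4 < 1, the root test implies convergence.

converges


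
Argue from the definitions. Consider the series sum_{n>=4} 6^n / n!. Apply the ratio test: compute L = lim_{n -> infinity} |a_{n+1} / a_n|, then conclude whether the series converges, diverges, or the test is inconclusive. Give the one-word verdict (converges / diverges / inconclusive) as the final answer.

Let a_n denote the general term. Form the ratio a_{n+1}/a_n and simplify:
a_{n+1}/a_n = 6/(n + 1)
Take the limit as n -> infinity: L = 0.
Since L = 0 < 1, the ratio test implies the series converges.

converges


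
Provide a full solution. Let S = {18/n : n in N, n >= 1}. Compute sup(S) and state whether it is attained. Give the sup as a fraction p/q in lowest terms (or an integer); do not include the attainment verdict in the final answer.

Analysis:
- Values: 18, 9, 6, 9/2, ... strictly decreasing.
- The maximum is 18 (n=1); sup = 18 (attained).
- The set is bounded below by 0; 18/n -> 0 so 0 is the greatest lower bound.
- 0 is not in the set, so inf = 0 is not attained.
Conclusion: sup(S) = 18, attained in S.

18


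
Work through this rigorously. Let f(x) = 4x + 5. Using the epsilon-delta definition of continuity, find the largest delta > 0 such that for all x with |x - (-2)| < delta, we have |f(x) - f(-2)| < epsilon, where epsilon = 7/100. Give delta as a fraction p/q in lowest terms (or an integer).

We compute f(-2) = 4*(-2) + 5 = -3.
|f(x) - f(-2)| = |4x + 5 - (-3)| = |4(x - (-2))| = 4|x - (-2)|.
We need 4|x - (-2)| < 7/100, i.e. |x - (-2)| < 7/100 / 4 = 7/400.
So any delta <= 7/400 works. Conversely, if delta > 7/400, then x = -2 + 7/400 satisfies |x - (-2)| = 7/400 < delta but |f(x) - f(-2)| = 4 * 7/400 = 7/100, which is not < 7/100; so no larger delta works.
Hence the largest such delta is 7/400.

7/400


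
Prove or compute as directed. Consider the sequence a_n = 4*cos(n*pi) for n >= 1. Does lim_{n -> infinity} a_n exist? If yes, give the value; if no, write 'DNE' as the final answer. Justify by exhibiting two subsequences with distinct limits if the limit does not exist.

Examine the behaviour of a_n along subsequences.
cos(n*pi) = (-1)^n, so a_n = 4*(-1)^n. a_{2k} = 4 -> 4. a_{2k+1} = -4 -> -4.
Since these two subsequential limits are 4 and -4, distinct, the full sequence cannot converge (a convergent sequence has all subsequences tending to the same limit). So lim a_n does not exist.

DNE


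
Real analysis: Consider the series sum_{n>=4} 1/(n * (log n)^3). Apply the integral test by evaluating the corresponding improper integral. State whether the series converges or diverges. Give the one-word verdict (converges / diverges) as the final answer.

Let f(x) = 1/(x*log(x)^3). Then f is positive, continuous, and decreasing on [4, infinity), so the integral test applies.
Compute the improper integral int_{4}^infinity f(x) dx:
  antiderivative F(x) = -1/(2*log(x)^2).
  F(x) -> 0 as x -> infinity.  int = 0 - F(4) = 1/(2*log(4)^2) < infinity. By the integral test, the series converges.

converges


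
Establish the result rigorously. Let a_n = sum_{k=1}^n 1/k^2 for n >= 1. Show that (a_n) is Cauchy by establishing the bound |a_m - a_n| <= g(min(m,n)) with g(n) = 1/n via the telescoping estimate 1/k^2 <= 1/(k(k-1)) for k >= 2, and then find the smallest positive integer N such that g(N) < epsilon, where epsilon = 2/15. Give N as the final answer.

For m > n >= 1: |a_m - a_n| = sum_{k=n+1}^m 1/k^2.
Use 1/k^2 <= 1/(k(k-1)) = 1/(k-1) - 1/k for k >= 2:
sum_{k=n+1}^m 1/k^2 <= sum_{k=n+1}^m (1/(k-1) - 1/k) = 1/n - 1/m <= 1/n.
By symmetry the same bound holds with n,m swapped, so |a_m - a_n| <= 1/min(m,n) = g(min(m,n)). Since g(n) -> 0, (a_n) is Cauchy.
Now solve g(N) < 2/15: 1/N < 2/15 <=> N > 1/(2/15) = 15/2.
The smallest integer strictly greater than 15/2 is N = 8.
Check: g(8) = 1/8 < 2/15; g(7) = 1/7 >= 2/15. So N = 8.

8


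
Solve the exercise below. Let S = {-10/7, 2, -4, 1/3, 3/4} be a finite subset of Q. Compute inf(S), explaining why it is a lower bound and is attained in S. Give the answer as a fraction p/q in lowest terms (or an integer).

S is finite, so inf(S) = min(S).
Sorted increasing:
-4, -10/7, 1/3, 3/4, 2
The extremum is -4.
For every x in S, x >= -4. And -4 is in S, so it is attained.
Therefore inf(S) = -4.

-4


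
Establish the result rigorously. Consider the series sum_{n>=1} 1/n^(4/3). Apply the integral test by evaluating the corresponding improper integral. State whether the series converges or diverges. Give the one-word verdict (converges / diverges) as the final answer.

Let f(x) = x^(-4/3). Then f is positive, continuous, and decreasing on [1, infinity), so the integral test applies.
Compute the improper integral int_{1}^infinity f(x) dx:
  antiderivative F(x) = -3/x^(1/3).
  As x -> infinity, F(x) -> 0 (since p = 4/3 > 1).
  So int = F(infinity) - F(1) = 0 - (-3) = 3.
  Finite, so by the integral test, the series converges.

converges


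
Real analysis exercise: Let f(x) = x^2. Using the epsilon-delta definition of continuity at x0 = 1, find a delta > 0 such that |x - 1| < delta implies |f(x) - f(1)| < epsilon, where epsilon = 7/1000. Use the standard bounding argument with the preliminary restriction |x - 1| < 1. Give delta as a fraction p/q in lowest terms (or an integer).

Factor: |x^2 - (1)^2| = |x - 1| * |x + 1|.
Impose |x - 1| < 1 first. Then |x + 1| = |(x - 1) + 2*(1)| <= |x - 1| + 2*|1| < 1 + 2 = 3.
So |x^2 - (1)^2| < delta * 3.
We need delta * 3 <= 7/1000, i.e. delta <= 7/1000/3 = 7/3000.
Since 7/3000 < 1, this is tighter than 1; take delta = 7/3000.
So delta = 7/3000 works.

7/3000


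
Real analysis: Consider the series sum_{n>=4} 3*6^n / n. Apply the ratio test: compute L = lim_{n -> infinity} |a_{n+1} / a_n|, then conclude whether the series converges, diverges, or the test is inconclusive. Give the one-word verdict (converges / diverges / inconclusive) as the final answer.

Let a_n denote the general term. Form the ratio a_{n+1}/a_n and simplify:
a_{n+1}/a_n = 6*n/(n + 1)
Take the limit as n -> infinity: L = 6.
Since L = 6 > 1 (or L = infinity), the ratio test implies the series diverges.

diverges


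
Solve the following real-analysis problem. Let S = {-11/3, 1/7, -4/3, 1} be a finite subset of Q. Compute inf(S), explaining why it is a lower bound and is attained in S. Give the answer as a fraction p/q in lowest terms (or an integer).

S is finite, so inf(S) = min(S).
Sorted increasing:
-11/3, -4/3, 1/7, 1
The extremum is -11/3.
For every x in S, x >= -11/3. And -11/3 is in S, so it is attained.
Therefore inf(S) = -11/3.

-11/3


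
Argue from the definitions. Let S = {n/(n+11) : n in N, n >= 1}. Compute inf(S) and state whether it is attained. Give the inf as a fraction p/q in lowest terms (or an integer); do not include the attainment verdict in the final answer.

Analysis:
- Values: 1/12, 2/13, 3/14, 4/15, ... strictly increasing.
- Minimum is 1/12 (n=1); inf = 1/12 (attained).
- n/(n+11) = 1 - 11/(n+11) -> 1 from below as n -> infinity, and never equals 1.
- So sup = 1 (not attained).
Conclusion: inf(S) = 1/12, attained in S.

1/12


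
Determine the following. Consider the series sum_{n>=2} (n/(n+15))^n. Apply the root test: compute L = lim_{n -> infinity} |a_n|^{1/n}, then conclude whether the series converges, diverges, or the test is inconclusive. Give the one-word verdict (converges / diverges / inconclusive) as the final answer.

Let a_n denote the general term. Form |a_n|^(1/n) and simplify:
|a_n|^(1/n) = n/(n + 15)
Take the limit as n -> infinity: L = 1.
Since L = 1, the root test is inconclusive. (In fact a_n = (n/(n+15))^n -> e^(-15) != 0, so the nth-term test shows divergence; but the root test itself gives no conclusion.)

inconclusive


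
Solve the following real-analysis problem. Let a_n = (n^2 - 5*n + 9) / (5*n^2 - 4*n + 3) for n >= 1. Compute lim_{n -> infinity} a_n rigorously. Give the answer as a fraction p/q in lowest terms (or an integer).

Divide numerator and denominator by n^2, the highest power:
numerator / n^2 = 1 - 5/n + 9/n^2
denominator / n^2 = 5 - 4/n + 3/n^2
As n -> infinity, all terms of the form c/n^k (k >= 1) tend to 0.
So numerator / n^2 -> 1 and denominator / n^2 -> 5.
Therefore lim a_n = 1/5.

1/5


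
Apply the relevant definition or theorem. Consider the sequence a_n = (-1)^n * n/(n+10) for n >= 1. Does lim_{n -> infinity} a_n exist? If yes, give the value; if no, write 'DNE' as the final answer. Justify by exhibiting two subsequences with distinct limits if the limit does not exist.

Examine the behaviour of a_n along subsequences.
a_{2k} = 2k/(2k+10) -> 1. a_{2k+1} = -(2k+1)/(2k+11) -> -1.
Since these two subsequential limits are 1 and -1, distinct, the full sequence cannot converge (a convergent sequence has all subsequences tending to the same limit). So lim a_n does not exist.

DNE


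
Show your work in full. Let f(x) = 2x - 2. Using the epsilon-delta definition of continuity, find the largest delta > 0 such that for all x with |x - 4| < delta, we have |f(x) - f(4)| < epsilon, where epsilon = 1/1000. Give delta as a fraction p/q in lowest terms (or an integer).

We compute f(4) = 2*(4) - 2 = 6.
|f(x) - f(4)| = |2x - 2 - (6)| = |2(x - 4)| = 2|x - 4|.
We need 2|x - 4| < 1/1000, i.e. |x - 4| < 1/1000 / 2 = 1/2000.
So any delta <= 1/2000 works. Conversely, if delta > 1/2000, then x = 4 + 1/2000 satisfies |x - 4| = 1/2000 < delta but |f(x) - f(4)| = 2 * 1/2000 = 1/1000, which is not < 1/1000; so no larger delta works.
Hence the largest such delta is 1/2000.

1/2000


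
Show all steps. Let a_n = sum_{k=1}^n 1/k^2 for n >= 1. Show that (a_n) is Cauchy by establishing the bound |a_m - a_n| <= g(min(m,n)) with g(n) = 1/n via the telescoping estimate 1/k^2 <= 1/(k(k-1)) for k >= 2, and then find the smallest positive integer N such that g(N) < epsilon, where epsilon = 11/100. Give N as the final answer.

For m > n >= 1: |a_m - a_n| = sum_{k=n+1}^m 1/k^2.
Use 1/k^2 <= 1/(k(k-1)) = 1/(k-1) - 1/k for k >= 2:
sum_{k=n+1}^m 1/k^2 <= sum_{k=n+1}^m (1/(k-1) - 1/k) = 1/n - 1/m <= 1/n.
By symmetry the same bound holds with n,m swapped, so |a_m - a_n| <= 1/min(m,n) = g(min(m,n)). Since g(n) -> 0, (a_n) is Cauchy.
Now solve g(N) < 11/100: 1/N < 11/100 <=> N > 1/(11/100) = 100/11.
The smallest integer strictly greater than 100/11 is N = 10.
Check: g(10) = 1/10 < 11/100; g(9) = 1/9 >= 11/100. So N = 10.

10


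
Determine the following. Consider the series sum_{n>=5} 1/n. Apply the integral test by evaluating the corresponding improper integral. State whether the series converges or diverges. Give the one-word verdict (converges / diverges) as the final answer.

Let f(x) = 1/x. Then f is positive, continuous, and decreasing on [5, infinity), so the integral test applies.
Compute the improper integral int_{5}^infinity f(x) dx:
  antiderivative F(x) = log(x).
  As x -> infinity, log(x) -> infinity.
  So int = infinity - log(5) = infinity. By the integral test, the series diverges.

diverges


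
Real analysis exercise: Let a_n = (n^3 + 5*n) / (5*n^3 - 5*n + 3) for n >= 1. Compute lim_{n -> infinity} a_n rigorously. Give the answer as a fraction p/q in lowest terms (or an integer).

Divide numerator and denominator by n^3, the highest power:
numerator / n^3 = 1 + 5/n^2
denominator / n^3 = 5 - 5/n^2 + 3/n^3
As n -> infinity, all terms of the form c/n^k (k >= 1) tend to 0.
So numerator / n^3 -> 1 and denominator / n^3 -> 5.
Therefore lim a_n = 1/5.

1/5


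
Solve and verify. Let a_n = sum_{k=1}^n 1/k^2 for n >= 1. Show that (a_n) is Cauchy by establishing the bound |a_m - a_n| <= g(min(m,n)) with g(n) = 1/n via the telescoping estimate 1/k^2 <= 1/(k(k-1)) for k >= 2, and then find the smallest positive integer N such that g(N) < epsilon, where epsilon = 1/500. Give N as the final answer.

For m > n >= 1: |a_m - a_n| = sum_{k=n+1}^m 1/k^2.
Use 1/k^2 <= 1/(k(k-1)) = 1/(k-1) - 1/k for k >= 2:
sum_{k=n+1}^m 1/k^2 <= sum_{k=n+1}^m (1/(k-1) - 1/k) = 1/n - 1/m <= 1/n.
By symmetry the same bound holds with n,m swapped, so |a_m - a_n| <= 1/min(m,n) = g(min(m,n)). Since g(n) -> 0, (a_n) is Cauchy.
Now solve g(N) < 1/500: 1/N < 1/500 <=> N > 1/(1/500) = 500.
The smallest integer strictly greater than 500 is N = 501.
Check: g(501) = 1/501 < 1/500; g(500) = 1/500 >= 1/500. So N = 501.

501


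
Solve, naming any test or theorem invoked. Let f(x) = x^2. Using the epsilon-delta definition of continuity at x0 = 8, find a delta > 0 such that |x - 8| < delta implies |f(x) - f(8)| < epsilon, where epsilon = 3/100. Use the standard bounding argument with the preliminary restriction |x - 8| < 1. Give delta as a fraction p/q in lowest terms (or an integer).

Factor: |x^2 - (8)^2| = |x - 8| * |x + 8|.
Impose |x - 8| < 1 first. Then |x + 8| = |(x - 8) + 2*(8)| <= |x - 8| + 2*|8| < 1 + 16 = 17.
So |x^2 - (8)^2| < delta * 17.
We need delta * 17 <= 3/100, i.e. delta <= 3/100/17 = 3/1700.
Since 3/1700 < 1, this is tighter than 1; take delta = 3/1700.
So delta = 3/1700 works.

3/1700


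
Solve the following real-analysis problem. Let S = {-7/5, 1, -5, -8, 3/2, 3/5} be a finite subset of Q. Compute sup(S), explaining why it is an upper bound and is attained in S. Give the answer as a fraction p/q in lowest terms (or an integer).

S is finite, so sup(S) = max(S).
Sorted decreasing:
3/2, 1, 3/5, -7/5, -5, -8
The extremum is 3/2.
For every x in S, x <= 3/2. And 3/2 is in S, so it is attained.
Therefore sup(S) = 3/2.

3/2


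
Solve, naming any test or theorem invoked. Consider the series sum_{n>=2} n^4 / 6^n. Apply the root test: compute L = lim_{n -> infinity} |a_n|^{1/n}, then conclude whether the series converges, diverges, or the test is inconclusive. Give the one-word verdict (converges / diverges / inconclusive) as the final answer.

Let a_n denote the general term. Form |a_n|^(1/n) and simplify:
|a_n|^(1/n) = n^(4/n)/6
Take the limit as n -> infinity: L = 1/6.
Since L = 1/6 < 1, the root test implies convergence.

converges


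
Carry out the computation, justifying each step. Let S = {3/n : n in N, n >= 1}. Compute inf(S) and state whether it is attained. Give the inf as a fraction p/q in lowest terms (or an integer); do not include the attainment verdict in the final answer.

Analysis:
- Values: 3, 3/2, 1, 3/4, ... strictly decreasing.
- The maximum is 3 (n=1); sup = 3 (attained).
- The set is bounded below by 0; 3/n -> 0 so 0 is the greatest lower bound.
- 0 is not in the set, so inf = 0 is not attained.
Conclusion: inf(S) = 0, not attained in S.

0


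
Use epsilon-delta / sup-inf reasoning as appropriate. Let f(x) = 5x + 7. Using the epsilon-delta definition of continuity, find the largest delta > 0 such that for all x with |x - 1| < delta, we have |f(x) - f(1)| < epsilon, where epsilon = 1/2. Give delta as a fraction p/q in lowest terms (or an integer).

We compute f(1) = 5*(1) + 7 = 12.
|f(x) - f(1)| = |5x + 7 - (12)| = |5(x - 1)| = 5|x - 1|.
We need 5|x - 1| < 1/2, i.e. |x - 1| < 1/2 / 5 = 1/10.
So any delta <= 1/10 works. Conversely, if delta > 1/10, then x = 1 + 1/10 satisfies |x - 1| = 1/10 < delta but |f(x) - f(1)| = 5 * 1/10 = 1/2, which is not < 1/2; so no larger delta works.
Hence the largest such delta is 1/10.

1/10


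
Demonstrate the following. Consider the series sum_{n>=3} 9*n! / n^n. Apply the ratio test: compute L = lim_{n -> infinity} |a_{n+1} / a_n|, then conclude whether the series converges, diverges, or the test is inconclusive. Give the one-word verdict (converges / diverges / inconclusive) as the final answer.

Let a_n denote the general term. Form the ratio a_{n+1}/a_n and simplify:
a_{n+1}/a_n = (n/(n + 1))^n
Take the limit as n -> infinity: L = exp(-1).
Since L = exp(-1) < 1, the ratio test implies the series converges.

converges


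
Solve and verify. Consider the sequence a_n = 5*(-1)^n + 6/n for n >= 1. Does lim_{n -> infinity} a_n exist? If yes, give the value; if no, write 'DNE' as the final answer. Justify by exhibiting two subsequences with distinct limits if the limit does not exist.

Examine the behaviour of a_n along subsequences.
a_{2k} = 5 + 6/(2k) -> 5. a_{2k+1} = -5 + 6/(2k+1) -> -5.
Since these two subsequential limits are 5 and -5, distinct, the full sequence cannot converge (a convergent sequence has all subsequences tending to the same limit). So lim a_n does not exist.

DNE


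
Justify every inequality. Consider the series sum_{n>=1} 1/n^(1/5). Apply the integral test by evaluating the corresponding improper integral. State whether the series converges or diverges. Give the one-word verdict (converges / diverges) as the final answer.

Let f(x) = x^(-1/5). Then f is positive, continuous, and decreasing on [1, infinity), so the integral test applies.
Compute the improper integral int_{1}^infinity f(x) dx:
  antiderivative F(x) = 5*x^(4/5)/4.
  As x -> infinity, F(x) -> infinity (since p = 1/5 < 1).
  So the integral diverges. By the integral test, the series diverges.

diverges


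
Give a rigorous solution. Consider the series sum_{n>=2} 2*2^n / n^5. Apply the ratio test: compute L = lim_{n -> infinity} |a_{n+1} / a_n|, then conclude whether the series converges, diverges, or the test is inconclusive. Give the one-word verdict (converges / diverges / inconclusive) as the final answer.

Let a_n denote the general term. Form the ratio a_{n+1}/a_n and simplify:
a_{n+1}/a_n = 2*n^5/(n + 1)^5
Take the limit as n -> infinity: L = 2.
Since L = 2 > 1 (or L = infinity), the ratio test implies the series diverges.

diverges


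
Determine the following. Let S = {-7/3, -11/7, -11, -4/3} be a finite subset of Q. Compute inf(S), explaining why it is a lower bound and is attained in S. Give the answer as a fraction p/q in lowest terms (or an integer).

S is finite, so inf(S) = min(S).
Sorted increasing:
-11, -7/3, -11/7, -4/3
The extremum is -11.
For every x in S, x >= -11. And -11 is in S, so it is attained.
Therefore inf(S) = -11.

-11


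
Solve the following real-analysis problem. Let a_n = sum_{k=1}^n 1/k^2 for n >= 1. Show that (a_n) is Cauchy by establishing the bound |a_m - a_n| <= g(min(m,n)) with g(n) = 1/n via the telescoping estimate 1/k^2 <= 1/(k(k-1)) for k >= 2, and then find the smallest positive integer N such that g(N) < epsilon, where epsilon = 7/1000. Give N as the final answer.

For m > n >= 1: |a_m - a_n| = sum_{k=n+1}^m 1/k^2.
Use 1/k^2 <= 1/(k(k-1)) = 1/(k-1) - 1/k for k >= 2:
sum_{k=n+1}^m 1/k^2 <= sum_{k=n+1}^m (1/(k-1) - 1/k) = 1/n - 1/m <= 1/n.
By symmetry the same bound holds with n,m swapped, so |a_m - a_n| <= 1/min(m,n) = g(min(m,n)). Since g(n) -> 0, (a_n) is Cauchy.
Now solve g(N) < 7/1000: 1/N < 7/1000 <=> N > 1/(7/1000) = 1000/7.
The smallest integer strictly greater than 1000/7 is N = 143.
Check: g(143) = 1/143 < 7/1000; g(142) = 1/142 >= 7/1000. So N = 143.

143


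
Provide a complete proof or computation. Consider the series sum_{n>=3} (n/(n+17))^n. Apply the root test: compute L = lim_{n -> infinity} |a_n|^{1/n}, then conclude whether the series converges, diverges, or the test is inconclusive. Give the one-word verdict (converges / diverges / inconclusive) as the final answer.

Let a_n denote the general term. Form |a_n|^(1/n) and simplify:
|a_n|^(1/n) = n/(n + 17)
Take the limit as n -> infinity: L = 1.
Since L = 1, the root test is inconclusive. (In fact a_n = (n/(n+17))^n -> e^(-17) != 0, so the nth-term test shows divergence; but the root test itself gives no conclusion.)

inconclusive


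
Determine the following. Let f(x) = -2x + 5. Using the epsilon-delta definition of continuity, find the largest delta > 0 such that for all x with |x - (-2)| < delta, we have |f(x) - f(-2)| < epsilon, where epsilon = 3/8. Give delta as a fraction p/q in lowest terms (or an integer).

We compute f(-2) = -2*(-2) + 5 = 9.
|f(x) - f(-2)| = |-2x + 5 - (9)| = |-2(x - (-2))| = 2|x - (-2)|.
We need 2|x - (-2)| < 3/8, i.e. |x - (-2)| < 3/8 / 2 = 3/16.
So any delta <= 3/16 works. Conversely, if delta > 3/16, then x = -2 + 3/16 satisfies |x - (-2)| = 3/16 < delta but |f(x) - f(-2)| = 2 * 3/16 = 3/8, which is not < 3/8; so no larger delta works.
Hence the largest such delta is 3/16.

3/16


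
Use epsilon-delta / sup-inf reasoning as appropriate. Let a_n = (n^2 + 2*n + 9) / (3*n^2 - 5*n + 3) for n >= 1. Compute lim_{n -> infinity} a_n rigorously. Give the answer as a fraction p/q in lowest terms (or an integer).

Divide numerator and denominator by n^2, the highest power:
numerator / n^2 = 1 + 2/n + 9/n^2
denominator / n^2 = 3 - 5/n + 3/n^2
As n -> infinity, all terms of the form c/n^k (k >= 1) tend to 0.
So numerator / n^2 -> 1 and denominator / n^2 -> 3.
Therefore lim a_n = 1/3.

1/3


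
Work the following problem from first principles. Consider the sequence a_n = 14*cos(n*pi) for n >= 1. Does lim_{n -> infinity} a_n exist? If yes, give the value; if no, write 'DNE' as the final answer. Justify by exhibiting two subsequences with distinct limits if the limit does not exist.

Examine the behaviour of a_n along subsequences.
cos(n*pi) = (-1)^n, so a_n = 14*(-1)^n. a_{2k} = 14 -> 14. a_{2k+1} = -14 -> -14.
Since these two subsequential limits are 14 and -14, distinct, the full sequence cannot converge (a convergent sequence has all subsequences tending to the same limit). So lim a_n does not exist.

DNE


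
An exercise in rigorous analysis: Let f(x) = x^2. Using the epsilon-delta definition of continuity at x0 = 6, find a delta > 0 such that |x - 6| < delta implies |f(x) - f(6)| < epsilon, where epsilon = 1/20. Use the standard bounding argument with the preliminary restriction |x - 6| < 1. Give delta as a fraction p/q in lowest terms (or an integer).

Factor: |x^2 - (6)^2| = |x - 6| * |x + 6|.
Impose |x - 6| < 1 first. Then |x + 6| = |(x - 6) + 2*(6)| <= |x - 6| + 2*|6| < 1 + 12 = 13.
So |x^2 - (6)^2| < delta * 13.
We need delta * 13 <= 1/20, i.e. delta <= 1/20/13 = 1/260.
Since 1/260 < 1, this is tighter than 1; take delta = 1/260.
So delta = 1/260 works.

1/260


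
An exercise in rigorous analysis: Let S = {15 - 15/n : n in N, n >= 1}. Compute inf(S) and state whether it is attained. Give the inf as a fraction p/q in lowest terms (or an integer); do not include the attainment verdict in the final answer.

Analysis:
- Values: 0, 15/2, 10, 45/4, ... strictly increasing.
- Minimum is 0 (n=1); inf = 0 (attained).
- 15 - 15/n -> 15 from below; sup = 15, not attained.
Conclusion: inf(S) = 0, attained in S.

0


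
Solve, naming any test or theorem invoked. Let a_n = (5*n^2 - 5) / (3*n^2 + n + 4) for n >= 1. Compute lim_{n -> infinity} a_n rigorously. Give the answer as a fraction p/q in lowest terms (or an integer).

Divide numerator and denominator by n^2, the highest power:
numerator / n^2 = 5 - 5/n^2
denominator / n^2 = 3 + 1/n + 4/n^2
As n -> infinity, all terms of the form c/n^k (k >= 1) tend to 0.
So numerator / n^2 -> 5 and denominator / n^2 -> 3.
Therefore lim a_n = 5/3.

5/3


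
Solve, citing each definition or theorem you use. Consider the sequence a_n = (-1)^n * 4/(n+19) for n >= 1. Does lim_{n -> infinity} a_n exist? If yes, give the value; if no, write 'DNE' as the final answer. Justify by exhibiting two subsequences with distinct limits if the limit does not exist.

Examine the behaviour of a_n along subsequences.
Even-n subsequence a_{2k} = 4/(2k+19) -> 0. Odd-n subsequence a_{2k+1} = -4/(2k+20) -> 0. Both tend to 0, which suggests the limit is 0; verify directly.
|a_n - 0| = 4/(n+19) < 4/n for every n >= 1.
Given epsilon > 0, choose a positive integer N > 4/epsilon. Then for all n >= N, |a_n| < 4/n <= 4/N < epsilon.
So by the definition of the limit, lim a_n exists and equals 0.

0
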